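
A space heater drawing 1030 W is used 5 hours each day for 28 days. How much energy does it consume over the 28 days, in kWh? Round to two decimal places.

Runtime = 5 h/day × 28 days = 140 h
Energy = 1.03 kW × 140 h = 144.2 kWh

144.20 kWh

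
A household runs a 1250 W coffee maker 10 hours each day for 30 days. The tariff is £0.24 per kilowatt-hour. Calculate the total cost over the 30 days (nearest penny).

£90.00

Runtime = 10 h/day × 30 days = 300 h
Energy = 1.25 kW × 300 h = 375 kWh
Cost = 375 kWh × £0.24/kWh = £90.00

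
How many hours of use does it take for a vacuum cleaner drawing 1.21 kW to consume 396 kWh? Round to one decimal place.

Hours = 396 kWh ÷ 1.21 kW = 327.3 h

327.3 h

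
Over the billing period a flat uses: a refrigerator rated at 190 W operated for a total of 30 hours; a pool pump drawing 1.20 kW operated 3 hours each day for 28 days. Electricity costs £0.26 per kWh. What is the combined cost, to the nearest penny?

refrigerator: 0.19 kW × 30 h = 5.7 kWh
pool pump: Runtime = 3 h/day × 28 days = 84 h
pool pump: 1.2 kW × 84 h = 100.8 kWh
Total energy = 106.5 kWh
Cost = 106.5 × £0.26 = £27.69

£27.69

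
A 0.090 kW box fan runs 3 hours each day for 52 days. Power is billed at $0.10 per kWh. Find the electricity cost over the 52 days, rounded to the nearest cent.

Runtime = 3 h/day × 52 days = 156 h
Energy = 0.09 kW × 156 h = 14.04 kWh
Cost = 14.04 kWh × $0.10/kWh = $1.40

$1.40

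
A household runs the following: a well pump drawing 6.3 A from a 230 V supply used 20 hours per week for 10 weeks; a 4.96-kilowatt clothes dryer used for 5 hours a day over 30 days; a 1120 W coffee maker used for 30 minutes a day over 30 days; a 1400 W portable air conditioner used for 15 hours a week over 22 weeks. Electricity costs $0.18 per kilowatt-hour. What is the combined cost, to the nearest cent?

$272.27

well pump: Power = 6.3 A × 230 V = 1449 W = 1.449 kW
well pump: Runtime = 20 h/week × 10 weeks = 200 h
well pump: 1.449 kW × 200 h = 289.8 kWh
clothes dryer: Runtime = 5 h/day × 30 days = 150 h
clothes dryer: 4.96 kW × 150 h = 744 kWh
coffee maker: Runtime = 30 min × 30 = 900 min = 15 h
coffee maker: 1.12 kW × 15 h = 16.8 kWh
portable air conditioner: Runtime = 15 h/week × 22 weeks = 330 h
portable air conditioner: 1.4 kW × 330 h = 462 kWh
Total energy = 1512.6 kWh
Cost = 1512.6 × $0.18 = $272.27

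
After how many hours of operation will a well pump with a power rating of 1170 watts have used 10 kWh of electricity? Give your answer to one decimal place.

8.5 h

Hours = 10 kWh ÷ 1.17 kW = 8.5 h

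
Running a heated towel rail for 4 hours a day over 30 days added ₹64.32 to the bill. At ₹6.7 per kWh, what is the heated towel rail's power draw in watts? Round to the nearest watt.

80 W

Energy = ₹64.32 ÷ ₹6.7/kWh = 9.6 kWh
Runtime = 4 h/day × 30 days = 120 h
Power = 9.6 kWh ÷ 120 h = 0.08 kW = 80 W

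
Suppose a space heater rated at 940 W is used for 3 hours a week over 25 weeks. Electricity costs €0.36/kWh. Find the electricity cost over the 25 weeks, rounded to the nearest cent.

€25.38

Runtime = 3 h/week × 25 weeks = 75 h
Energy = 0.94 kW × 75 h = 70.5 kWh
Cost = 70.5 kWh × €0.36/kWh = €25.38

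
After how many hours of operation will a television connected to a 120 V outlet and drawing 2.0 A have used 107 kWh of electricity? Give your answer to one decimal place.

445.8 h

Power = 2.0 A × 120 V = 240 W = 0.24 kW
Hours = 107 kWh ÷ 0.24 kW = 445.8 h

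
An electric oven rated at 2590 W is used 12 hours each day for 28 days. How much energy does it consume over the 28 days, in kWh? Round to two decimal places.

Runtime = 12 h/day × 28 days = 336 h
Energy = 2.59 kW × 336 h = 870.24 kWh

870.24 kWh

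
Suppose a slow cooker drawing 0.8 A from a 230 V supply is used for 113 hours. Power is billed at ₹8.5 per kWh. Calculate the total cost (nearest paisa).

₹176.73

Power = 0.8 A × 230 V = 184 W = 0.184 kW
Energy = 0.184 kW × 113 h = 20.792 kWh
Cost = 20.792 kWh × ₹8.5/kWh = ₹176.73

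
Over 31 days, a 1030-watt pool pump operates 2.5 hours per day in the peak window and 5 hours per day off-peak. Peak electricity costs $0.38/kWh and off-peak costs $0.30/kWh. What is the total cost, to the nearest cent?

Peak energy = 1.03 kW × 2.5 h × 31 = 79.825 kWh
Off-peak energy = 1.03 kW × 5 h × 31 = 159.65 kWh
Cost = 79.825 × $0.38 + 159.65 × $0.30 = $30.3335 + $47.895 = $78.23

$78.23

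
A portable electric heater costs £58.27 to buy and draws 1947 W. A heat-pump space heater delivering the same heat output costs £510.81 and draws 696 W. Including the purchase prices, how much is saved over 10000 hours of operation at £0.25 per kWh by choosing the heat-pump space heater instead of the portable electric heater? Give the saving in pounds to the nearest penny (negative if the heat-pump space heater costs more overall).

£2674.96

portable electric heater: £58.27 + (1947/1000) kW × 10000 h × £0.25 = £58.27 + £4867.5 = £4925.77
heat-pump space heater: £510.81 + (696/1000) kW × 10000 h × £0.25 = £510.81 + £1740 = £2250.81
Saving = £4925.77 − £2250.81 = £2674.96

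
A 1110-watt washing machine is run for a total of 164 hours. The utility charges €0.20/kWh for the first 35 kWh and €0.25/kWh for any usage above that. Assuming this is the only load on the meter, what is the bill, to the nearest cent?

€43.76

Energy = 1.11 kW × 164 h = 182.04 kWh
Tier 1 (0–35 kWh): 35 × €0.20 = €7
Above 35 kWh: 147.04 × €0.25 = €36.76
Bill = €43.76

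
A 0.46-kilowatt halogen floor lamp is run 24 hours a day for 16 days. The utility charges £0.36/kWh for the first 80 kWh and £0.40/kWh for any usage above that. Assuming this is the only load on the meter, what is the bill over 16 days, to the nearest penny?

Runtime = 24 h × 16 = 384 h
Energy = 0.46 kW × 384 h = 176.64 kWh
Tier 1 (0–80 kWh): 80 × £0.36 = £28.8
Above 80 kWh: 96.64 × £0.40 = £38.656
Bill = £67.46

£67.46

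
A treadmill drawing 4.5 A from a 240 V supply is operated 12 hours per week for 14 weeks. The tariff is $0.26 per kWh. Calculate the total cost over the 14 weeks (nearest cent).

Power = 4.5 A × 240 V = 1080 W = 1.08 kW
Runtime = 12 h/week × 14 weeks = 168 h
Energy = 1.08 kW × 168 h = 181.44 kWh
Cost = 181.44 kWh × $0.26/kWh = $47.17

$47.17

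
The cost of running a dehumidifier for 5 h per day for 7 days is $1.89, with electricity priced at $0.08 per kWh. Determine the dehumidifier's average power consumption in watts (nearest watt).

675 W

Energy = $1.89 ÷ $0.08/kWh = 23.625 kWh
Runtime = 5 h/day × 7 days = 35 h
Power = 23.625 kWh ÷ 35 h = 0.675 kW = 675 W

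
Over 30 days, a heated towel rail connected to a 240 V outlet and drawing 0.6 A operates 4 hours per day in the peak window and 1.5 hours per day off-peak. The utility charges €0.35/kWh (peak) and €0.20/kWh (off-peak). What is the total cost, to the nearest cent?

€7.34

Power = 0.6 A × 240 V = 144 W = 0.144 kW
Peak energy = 0.144 kW × 4 h × 30 = 17.28 kWh
Off-peak energy = 0.144 kW × 1.5 h × 30 = 6.48 kWh
Cost = 17.28 × €0.35 + 6.48 × €0.20 = €6.048 + €1.296 = €7.34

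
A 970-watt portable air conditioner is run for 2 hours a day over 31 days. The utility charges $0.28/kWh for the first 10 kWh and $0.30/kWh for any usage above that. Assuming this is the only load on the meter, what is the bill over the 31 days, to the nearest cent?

Runtime = 2 h/day × 31 days = 62 h
Energy = 0.97 kW × 62 h = 60.14 kWh
Tier 1 (0–10 kWh): 10 × $0.28 = $2.8
Above 10 kWh: 50.14 × $0.30 = $15.042
Bill = $17.84

$17.84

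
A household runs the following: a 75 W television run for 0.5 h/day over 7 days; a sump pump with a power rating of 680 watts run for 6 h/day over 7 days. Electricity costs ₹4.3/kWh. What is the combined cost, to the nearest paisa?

₹123.94

television: Runtime = 0.5 h/day × 7 days = 3.5 h
television: 0.075 kW × 3.5 h = 0.2625 kWh
sump pump: Runtime = 6 h/day × 7 days = 42 h
sump pump: 0.68 kW × 42 h = 28.56 kWh
Total energy = 28.8225 kWh
Cost = 28.8225 × ₹4.3 = ₹123.94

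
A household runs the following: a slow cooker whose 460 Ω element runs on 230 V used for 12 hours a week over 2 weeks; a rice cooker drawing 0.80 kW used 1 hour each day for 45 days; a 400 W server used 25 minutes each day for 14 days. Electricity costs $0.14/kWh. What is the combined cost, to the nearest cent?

$5.75

slow cooker: Power = V²/R = 230²/460 = 115 W = 0.115 kW
slow cooker: Runtime = 12 h/week × 2 weeks = 24 h
slow cooker: 0.115 kW × 24 h = 2.76 kWh
rice cooker: Runtime = 1 h/day × 45 days = 45 h
rice cooker: 0.8 kW × 45 h = 36 kWh
server: Runtime = 25 min × 14 = 350 min = 5.833333… h
server: 0.4 kW × 5.833333… h = 2.333333… kWh
Total energy = 41.093333… kWh
Cost = 41.093333… × $0.14 = $5.75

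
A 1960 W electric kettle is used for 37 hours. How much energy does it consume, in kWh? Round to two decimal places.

72.52 kWh

Energy = 1.96 kW × 37 h = 72.52 kWh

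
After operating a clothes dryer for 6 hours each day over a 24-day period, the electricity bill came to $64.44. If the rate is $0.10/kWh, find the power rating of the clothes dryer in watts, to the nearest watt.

4475 W

Energy = $64.44 ÷ $0.10/kWh = 644.4 kWh
Runtime = 6 h/day × 24 days = 144 h
Power = 644.4 kWh ÷ 144 h = 4.475 kW = 4475 W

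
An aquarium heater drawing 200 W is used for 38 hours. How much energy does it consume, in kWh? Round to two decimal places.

Energy = 0.2 kW × 38 h = 7.6 kWh

7.60 kWh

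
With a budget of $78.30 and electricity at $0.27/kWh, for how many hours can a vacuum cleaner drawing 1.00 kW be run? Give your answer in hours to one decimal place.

Energy available = $78.30 ÷ $0.27/kWh = 290 kWh
Hours = 290 kWh ÷ 1 kW = 290.0 h

290.0 h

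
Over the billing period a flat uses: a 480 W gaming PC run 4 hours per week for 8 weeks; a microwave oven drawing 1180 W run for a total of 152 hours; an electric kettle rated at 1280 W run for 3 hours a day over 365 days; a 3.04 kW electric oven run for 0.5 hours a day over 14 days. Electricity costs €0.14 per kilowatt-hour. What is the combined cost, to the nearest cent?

€226.46

gaming PC: Runtime = 4 h/week × 8 weeks = 32 h
gaming PC: 0.48 kW × 32 h = 15.36 kWh
microwave oven: 1.18 kW × 152 h = 179.36 kWh
electric kettle: Runtime = 3 h/day × 365 days = 1095 h
electric kettle: 1.28 kW × 1095 h = 1401.6 kWh
electric oven: Runtime = 0.5 h/day × 14 days = 7 h
electric oven: 3.04 kW × 7 h = 21.28 kWh
Total energy = 1617.6 kWh
Cost = 1617.6 × €0.14 = €226.46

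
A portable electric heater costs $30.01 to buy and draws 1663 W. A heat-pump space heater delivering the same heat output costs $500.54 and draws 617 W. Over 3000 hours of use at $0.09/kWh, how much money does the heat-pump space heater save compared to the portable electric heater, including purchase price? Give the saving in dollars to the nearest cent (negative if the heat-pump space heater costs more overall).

portable electric heater: $30.01 + (1663/1000) kW × 3000 h × $0.09 = $30.01 + $449.01 = $479.02
heat-pump space heater: $500.54 + (617/1000) kW × 3000 h × $0.09 = $500.54 + $166.59 = $667.13
Saving = $479.02 − $667.13 = −$188.11

-$188.11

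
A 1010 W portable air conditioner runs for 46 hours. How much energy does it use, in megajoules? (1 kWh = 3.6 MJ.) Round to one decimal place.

Energy = 1.01 kW × 46 h = 46.46 kWh
= 46.46 × 3.6 MJ = 167.3 MJ

167.3 MJ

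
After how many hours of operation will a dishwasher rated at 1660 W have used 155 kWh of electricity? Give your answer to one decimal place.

Hours = 155 kWh ÷ 1.66 kW = 93.4 h

93.4 h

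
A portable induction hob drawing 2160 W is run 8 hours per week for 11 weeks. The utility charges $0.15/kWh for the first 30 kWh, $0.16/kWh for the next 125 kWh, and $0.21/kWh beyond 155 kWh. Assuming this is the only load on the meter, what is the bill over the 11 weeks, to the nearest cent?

Runtime = 8 h/week × 11 weeks = 88 h
Energy = 2.16 kW × 88 h = 190.08 kWh
Tier 1 (0–30 kWh): 30 × $0.15 = $4.5
Tier 2 (30–155 kWh): 125 × $0.16 = $20
Above 155 kWh: 35.08 × $0.21 = $7.3668
Bill = $31.87

$31.87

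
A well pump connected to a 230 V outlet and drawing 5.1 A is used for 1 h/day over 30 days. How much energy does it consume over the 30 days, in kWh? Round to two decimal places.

35.19 kWh

Power = 5.1 A × 230 V = 1173 W = 1.173 kW
Runtime = 1 h/day × 30 days = 30 h
Energy = 1.173 kW × 30 h = 35.19 kWh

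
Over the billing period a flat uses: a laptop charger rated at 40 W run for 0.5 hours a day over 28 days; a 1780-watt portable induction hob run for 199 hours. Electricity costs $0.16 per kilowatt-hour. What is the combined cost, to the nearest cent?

$56.76

laptop charger: Runtime = 0.5 h/day × 28 days = 14 h
laptop charger: 0.04 kW × 14 h = 0.56 kWh
portable induction hob: 1.78 kW × 199 h = 354.22 kWh
Total energy = 354.78 kWh
Cost = 354.78 × $0.16 = $56.76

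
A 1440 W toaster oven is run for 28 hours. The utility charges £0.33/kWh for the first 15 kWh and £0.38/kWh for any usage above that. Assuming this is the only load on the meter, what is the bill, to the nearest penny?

Energy = 1.44 kW × 28 h = 40.32 kWh
Tier 1 (0–15 kWh): 15 × £0.33 = £4.95
Above 15 kWh: 25.32 × £0.38 = £9.6216
Bill = £14.57

£14.57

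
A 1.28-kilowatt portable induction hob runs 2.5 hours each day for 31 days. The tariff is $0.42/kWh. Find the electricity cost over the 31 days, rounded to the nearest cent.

Runtime = 2.5 h/day × 31 days = 77.5 h
Energy = 1.28 kW × 77.5 h = 99.2 kWh
Cost = 99.2 kWh × $0.42/kWh = $41.66

$41.66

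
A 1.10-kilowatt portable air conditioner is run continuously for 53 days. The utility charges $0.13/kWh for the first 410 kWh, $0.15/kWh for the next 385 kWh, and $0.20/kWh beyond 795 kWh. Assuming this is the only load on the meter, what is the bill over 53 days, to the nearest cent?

Runtime = 24 h × 53 = 1272 h
Energy = 1.1 kW × 1272 h = 1399.2 kWh
Tier 1 (0–410 kWh): 410 × $0.13 = $53.3
Tier 2 (410–795 kWh): 385 × $0.15 = $57.75
Above 795 kWh: 604.2 × $0.20 = $120.84
Bill = $231.89

$231.89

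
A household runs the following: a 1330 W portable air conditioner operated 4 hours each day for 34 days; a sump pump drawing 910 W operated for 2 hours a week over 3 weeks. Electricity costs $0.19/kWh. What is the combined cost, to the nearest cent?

portable air conditioner: Runtime = 4 h/day × 34 days = 136 h
portable air conditioner: 1.33 kW × 136 h = 180.88 kWh
sump pump: Runtime = 2 h/week × 3 weeks = 6 h
sump pump: 0.91 kW × 6 h = 5.46 kWh
Total energy = 186.34 kWh
Cost = 186.34 × $0.19 = $35.40

$35.40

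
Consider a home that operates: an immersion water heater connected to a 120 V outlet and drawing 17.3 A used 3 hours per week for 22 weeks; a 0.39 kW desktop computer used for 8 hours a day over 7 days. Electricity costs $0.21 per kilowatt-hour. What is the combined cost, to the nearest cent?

$33.36

immersion water heater: Power = 17.3 A × 120 V = 2076 W = 2.076 kW
immersion water heater: Runtime = 3 h/week × 22 weeks = 66 h
immersion water heater: 2.076 kW × 66 h = 137.016 kWh
desktop computer: Runtime = 8 h/day × 7 days = 56 h
desktop computer: 0.39 kW × 56 h = 21.84 kWh
Total energy = 158.856 kWh
Cost = 158.856 × $0.21 = $33.36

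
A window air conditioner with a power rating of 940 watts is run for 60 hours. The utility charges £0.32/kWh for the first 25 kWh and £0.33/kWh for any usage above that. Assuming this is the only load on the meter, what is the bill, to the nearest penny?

Energy = 0.94 kW × 60 h = 56.4 kWh
Tier 1 (0–25 kWh): 25 × £0.32 = £8
Above 25 kWh: 31.4 × £0.33 = £10.362
Bill = £18.36

£18.36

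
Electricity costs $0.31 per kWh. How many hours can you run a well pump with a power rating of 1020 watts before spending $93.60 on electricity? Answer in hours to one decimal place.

Energy available = $93.60 ÷ $0.31/kWh = 301.9355 kWh
Hours = 301.9355 kWh ÷ 1.02 kW = 296.0 h

296.0 h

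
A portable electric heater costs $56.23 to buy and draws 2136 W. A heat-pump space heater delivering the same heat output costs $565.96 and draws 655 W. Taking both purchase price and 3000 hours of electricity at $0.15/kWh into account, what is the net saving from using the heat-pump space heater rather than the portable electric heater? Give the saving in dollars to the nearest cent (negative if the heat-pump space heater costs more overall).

$156.72

portable electric heater: $56.23 + (2136/1000) kW × 3000 h × $0.15 = $56.23 + $961.2 = $1017.43
heat-pump space heater: $565.96 + (655/1000) kW × 3000 h × $0.15 = $565.96 + $294.75 = $860.71
Saving = $1017.43 − $860.71 = $156.72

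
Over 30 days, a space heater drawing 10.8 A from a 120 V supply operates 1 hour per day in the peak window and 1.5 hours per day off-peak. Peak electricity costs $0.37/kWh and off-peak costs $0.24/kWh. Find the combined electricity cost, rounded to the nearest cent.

$28.38

Power = 10.8 A × 120 V = 1296 W = 1.296 kW
Peak energy = 1.296 kW × 1 h × 30 = 38.88 kWh
Off-peak energy = 1.296 kW × 1.5 h × 30 = 58.32 kWh
Cost = 38.88 × $0.37 + 58.32 × $0.24 = $14.3856 + $13.9968 = $28.38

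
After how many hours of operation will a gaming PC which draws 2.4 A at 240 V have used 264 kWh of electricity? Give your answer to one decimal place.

Power = 2.4 A × 240 V = 576 W = 0.576 kW
Hours = 264 kWh ÷ 0.576 kW = 458.3 h

458.3 h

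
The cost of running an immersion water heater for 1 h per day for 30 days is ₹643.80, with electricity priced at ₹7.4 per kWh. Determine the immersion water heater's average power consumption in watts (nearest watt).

2900 W

Energy = ₹643.80 ÷ ₹7.4/kWh = 87 kWh
Runtime = 1 h/day × 30 days = 30 h
Power = 87 kWh ÷ 30 h = 2.9 kW = 2900 W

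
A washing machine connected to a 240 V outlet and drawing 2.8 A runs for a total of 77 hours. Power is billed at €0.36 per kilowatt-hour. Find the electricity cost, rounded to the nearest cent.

Power = 2.8 A × 240 V = 672 W = 0.672 kW
Energy = 0.672 kW × 77 h = 51.744 kWh
Cost = 51.744 kWh × €0.36/kWh = €18.63

€18.63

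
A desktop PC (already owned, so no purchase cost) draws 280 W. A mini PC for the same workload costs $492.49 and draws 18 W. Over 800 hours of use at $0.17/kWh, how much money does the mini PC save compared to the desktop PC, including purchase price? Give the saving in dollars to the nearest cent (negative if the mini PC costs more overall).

-$456.86

desktop PC: $0.00 + (280/1000) kW × 800 h × $0.17 = $0.00 + $38.08 = $38.08
mini PC: $492.49 + (18/1000) kW × 800 h × $0.17 = $492.49 + $2.448 = $494.938
Saving = $38.08 − $494.938 = −$456.858 → -$456.86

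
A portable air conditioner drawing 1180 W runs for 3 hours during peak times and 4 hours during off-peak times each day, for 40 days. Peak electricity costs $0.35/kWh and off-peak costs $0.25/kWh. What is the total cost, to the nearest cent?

Peak energy = 1.18 kW × 3 h × 40 = 141.6 kWh
Off-peak energy = 1.18 kW × 4 h × 40 = 188.8 kWh
Cost = 141.6 × $0.35 + 188.8 × $0.25 = $49.56 + $47.2 = $96.76

$96.76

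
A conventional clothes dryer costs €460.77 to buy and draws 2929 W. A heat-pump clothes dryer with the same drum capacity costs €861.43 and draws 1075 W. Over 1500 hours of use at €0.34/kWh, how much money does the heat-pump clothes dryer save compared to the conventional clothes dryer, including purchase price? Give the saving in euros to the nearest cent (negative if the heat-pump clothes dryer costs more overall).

€544.88

conventional clothes dryer: €460.77 + (2929/1000) kW × 1500 h × €0.34 = €460.77 + €1493.79 = €1954.56
heat-pump clothes dryer: €861.43 + (1075/1000) kW × 1500 h × €0.34 = €861.43 + €548.25 = €1409.68
Saving = €1954.56 − €1409.68 = €544.88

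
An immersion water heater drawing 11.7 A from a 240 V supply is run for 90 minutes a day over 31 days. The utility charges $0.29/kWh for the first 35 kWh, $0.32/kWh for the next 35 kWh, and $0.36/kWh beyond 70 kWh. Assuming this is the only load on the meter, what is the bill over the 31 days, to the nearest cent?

$43.16

Power = 11.7 A × 240 V = 2808 W = 2.808 kW
Runtime = 90 min × 31 = 2790 min = 46.5 h
Energy = 2.808 kW × 46.5 h = 130.572 kWh
Tier 1 (0–35 kWh): 35 × $0.29 = $10.15
Tier 2 (35–70 kWh): 35 × $0.32 = $11.2
Above 70 kWh: 60.572 × $0.36 = $21.80592
Bill = $43.16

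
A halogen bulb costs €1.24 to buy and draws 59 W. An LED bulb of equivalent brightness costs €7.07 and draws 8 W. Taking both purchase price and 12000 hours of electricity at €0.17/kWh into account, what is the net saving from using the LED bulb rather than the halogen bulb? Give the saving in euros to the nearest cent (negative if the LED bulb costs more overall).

€98.21

halogen bulb: €1.24 + (59/1000) kW × 12000 h × €0.17 = €1.24 + €120.36 = €121.6
LED bulb: €7.07 + (8/1000) kW × 12000 h × €0.17 = €7.07 + €16.32 = €23.39
Saving = €121.6 − €23.39 = €98.21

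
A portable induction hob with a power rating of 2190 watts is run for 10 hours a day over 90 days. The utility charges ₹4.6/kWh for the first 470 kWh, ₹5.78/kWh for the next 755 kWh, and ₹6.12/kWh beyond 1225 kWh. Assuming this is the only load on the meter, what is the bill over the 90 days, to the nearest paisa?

Runtime = 10 h/day × 90 days = 900 h
Energy = 2.19 kW × 900 h = 1971 kWh
Tier 1 (0–470 kWh): 470 × ₹4.6 = ₹2162
Tier 2 (470–1225 kWh): 755 × ₹5.78 = ₹4363.9
Above 1225 kWh: 746 × ₹6.12 = ₹4565.52
Bill = ₹11091.42

₹11091.42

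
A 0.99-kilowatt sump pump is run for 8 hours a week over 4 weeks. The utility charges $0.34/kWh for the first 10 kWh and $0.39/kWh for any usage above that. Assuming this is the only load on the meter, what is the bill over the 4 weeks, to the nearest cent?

Runtime = 8 h/week × 4 weeks = 32 h
Energy = 0.99 kW × 32 h = 31.68 kWh
Tier 1 (0–10 kWh): 10 × $0.34 = $3.4
Above 10 kWh: 21.68 × $0.39 = $8.4552
Bill = $11.86

$11.86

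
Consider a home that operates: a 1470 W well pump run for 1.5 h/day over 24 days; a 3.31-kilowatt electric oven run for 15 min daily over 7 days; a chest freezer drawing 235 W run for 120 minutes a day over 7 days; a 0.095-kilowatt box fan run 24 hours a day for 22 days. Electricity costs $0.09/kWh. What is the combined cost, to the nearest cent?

$10.09

well pump: Runtime = 1.5 h/day × 24 days = 36 h
well pump: 1.47 kW × 36 h = 52.92 kWh
electric oven: Runtime = 15 min × 7 = 105 min = 1.75 h
electric oven: 3.31 kW × 1.75 h = 5.7925 kWh
chest freezer: Runtime = 120 min × 7 = 840 min = 14 h
chest freezer: 0.235 kW × 14 h = 3.29 kWh
box fan: Runtime = 24 h × 22 = 528 h
box fan: 0.095 kW × 528 h = 50.16 kWh
Total energy = 112.1625 kWh
Cost = 112.1625 × $0.09 = $10.09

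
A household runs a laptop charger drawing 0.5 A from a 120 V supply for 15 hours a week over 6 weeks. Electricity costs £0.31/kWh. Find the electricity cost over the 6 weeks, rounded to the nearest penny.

£1.67

Power = 0.5 A × 120 V = 60 W = 0.06 kW
Runtime = 15 h/week × 6 weeks = 90 h
Energy = 0.06 kW × 90 h = 5.4 kWh
Cost = 5.4 kWh × £0.31/kWh = £1.67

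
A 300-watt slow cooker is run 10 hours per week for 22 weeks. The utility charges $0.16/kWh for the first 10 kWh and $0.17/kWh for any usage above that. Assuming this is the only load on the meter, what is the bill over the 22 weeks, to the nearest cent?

$11.12

Runtime = 10 h/week × 22 weeks = 220 h
Energy = 0.3 kW × 220 h = 66 kWh
Tier 1 (0–10 kWh): 10 × $0.16 = $1.6
Above 10 kWh: 56 × $0.17 = $9.52
Bill = $11.12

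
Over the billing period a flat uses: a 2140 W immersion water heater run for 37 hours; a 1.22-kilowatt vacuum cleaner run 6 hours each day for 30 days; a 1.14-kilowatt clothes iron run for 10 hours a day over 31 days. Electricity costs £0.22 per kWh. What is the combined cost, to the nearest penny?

immersion water heater: 2.14 kW × 37 h = 79.18 kWh
vacuum cleaner: Runtime = 6 h/day × 30 days = 180 h
vacuum cleaner: 1.22 kW × 180 h = 219.6 kWh
clothes iron: Runtime = 10 h/day × 31 days = 310 h
clothes iron: 1.14 kW × 310 h = 353.4 kWh
Total energy = 652.18 kWh
Cost = 652.18 × £0.22 = £143.48

£143.48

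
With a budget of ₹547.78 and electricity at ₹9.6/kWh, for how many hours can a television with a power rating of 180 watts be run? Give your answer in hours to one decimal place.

Energy available = ₹547.78 ÷ ₹9.6/kWh = 57.0604 kWh
Hours = 57.0604 kWh ÷ 0.18 kW = 317.0 h

317.0 h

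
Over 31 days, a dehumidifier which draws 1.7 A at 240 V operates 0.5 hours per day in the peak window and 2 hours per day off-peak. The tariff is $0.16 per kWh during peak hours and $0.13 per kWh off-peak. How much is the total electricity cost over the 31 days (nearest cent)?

Power = 1.7 A × 240 V = 408 W = 0.408 kW
Peak energy = 0.408 kW × 0.5 h × 31 = 6.324 kWh
Off-peak energy = 0.408 kW × 2 h × 31 = 25.296 kWh
Cost = 6.324 × $0.16 + 25.296 × $0.13 = $1.01184 + $3.28848 = $4.30

$4.30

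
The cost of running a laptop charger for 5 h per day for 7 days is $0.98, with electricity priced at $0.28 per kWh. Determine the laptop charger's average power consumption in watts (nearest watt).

Energy = $0.98 ÷ $0.28/kWh = 3.5 kWh
Runtime = 5 h/day × 7 days = 35 h
Power = 3.5 kWh ÷ 35 h = 0.1 kW = 100 W

100 W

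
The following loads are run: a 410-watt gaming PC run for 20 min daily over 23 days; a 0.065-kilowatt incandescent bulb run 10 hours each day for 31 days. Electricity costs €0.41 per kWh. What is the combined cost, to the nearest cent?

gaming PC: Runtime = 20 min × 23 = 460 min = 7.666666… h
gaming PC: 0.41 kW × 7.666666… h = 3.143333… kWh
incandescent bulb: Runtime = 10 h/day × 31 days = 310 h
incandescent bulb: 0.065 kW × 310 h = 20.15 kWh
Total energy = 23.293333… kWh
Cost = 23.293333… × €0.41 = €9.55

€9.55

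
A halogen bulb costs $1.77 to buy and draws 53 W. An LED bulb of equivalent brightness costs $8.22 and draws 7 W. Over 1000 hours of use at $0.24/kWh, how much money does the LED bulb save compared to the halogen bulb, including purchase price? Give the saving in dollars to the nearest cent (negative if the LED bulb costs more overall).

$4.59

halogen bulb: $1.77 + (53/1000) kW × 1000 h × $0.24 = $1.77 + $12.72 = $14.49
LED bulb: $8.22 + (7/1000) kW × 1000 h × $0.24 = $8.22 + $1.68 = $9.9
Saving = $14.49 − $9.9 = $4.59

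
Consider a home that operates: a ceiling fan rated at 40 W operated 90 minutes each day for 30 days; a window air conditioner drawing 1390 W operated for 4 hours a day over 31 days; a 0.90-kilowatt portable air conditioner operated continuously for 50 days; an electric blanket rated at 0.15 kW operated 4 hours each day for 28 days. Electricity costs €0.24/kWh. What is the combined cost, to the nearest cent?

ceiling fan: Runtime = 90 min × 30 = 2700 min = 45 h
ceiling fan: 0.04 kW × 45 h = 1.8 kWh
window air conditioner: Runtime = 4 h/day × 31 days = 124 h
window air conditioner: 1.39 kW × 124 h = 172.36 kWh
portable air conditioner: Runtime = 24 h × 50 = 1200 h
portable air conditioner: 0.9 kW × 1200 h = 1080 kWh
electric blanket: Runtime = 4 h/day × 28 days = 112 h
electric blanket: 0.15 kW × 112 h = 16.8 kWh
Total energy = 1270.96 kWh
Cost = 1270.96 × €0.24 = €305.03

€305.03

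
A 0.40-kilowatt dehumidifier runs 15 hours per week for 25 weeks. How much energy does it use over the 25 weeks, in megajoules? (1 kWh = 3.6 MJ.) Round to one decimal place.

540.0 MJ

Runtime = 15 h/week × 25 weeks = 375 h
Energy = 0.4 kW × 375 h = 150 kWh
= 150 × 3.6 MJ = 540.0 MJ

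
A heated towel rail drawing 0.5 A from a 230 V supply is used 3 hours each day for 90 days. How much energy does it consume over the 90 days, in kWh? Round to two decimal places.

31.05 kWh

Power = 0.5 A × 230 V = 115 W = 0.115 kW
Runtime = 3 h/day × 90 days = 270 h
Energy = 0.115 kW × 270 h = 31.05 kWh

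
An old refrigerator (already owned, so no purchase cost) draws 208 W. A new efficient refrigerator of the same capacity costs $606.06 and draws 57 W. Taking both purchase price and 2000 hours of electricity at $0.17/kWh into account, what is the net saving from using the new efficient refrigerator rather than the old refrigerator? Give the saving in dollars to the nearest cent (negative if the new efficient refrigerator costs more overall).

old refrigerator: $0.00 + (208/1000) kW × 2000 h × $0.17 = $0.00 + $70.72 = $70.72
new efficient refrigerator: $606.06 + (57/1000) kW × 2000 h × $0.17 = $606.06 + $19.38 = $625.44
Saving = $70.72 − $625.44 = −$554.72

-$554.72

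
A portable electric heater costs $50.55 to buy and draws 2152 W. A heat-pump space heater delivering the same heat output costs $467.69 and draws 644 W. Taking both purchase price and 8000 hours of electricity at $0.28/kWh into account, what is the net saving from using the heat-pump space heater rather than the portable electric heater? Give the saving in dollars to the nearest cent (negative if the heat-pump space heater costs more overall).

$2960.78

portable electric heater: $50.55 + (2152/1000) kW × 8000 h × $0.28 = $50.55 + $4820.48 = $4871.03
heat-pump space heater: $467.69 + (644/1000) kW × 8000 h × $0.28 = $467.69 + $1442.56 = $1910.25
Saving = $4871.03 − $1910.25 = $2960.78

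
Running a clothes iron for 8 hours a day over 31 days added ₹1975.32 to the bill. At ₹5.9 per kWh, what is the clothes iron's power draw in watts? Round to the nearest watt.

Energy = ₹1975.32 ÷ ₹5.9/kWh = 334.8 kWh
Runtime = 8 h/day × 31 days = 248 h
Power = 334.8 kWh ÷ 248 h = 1.35 kW = 1350 W

1350 W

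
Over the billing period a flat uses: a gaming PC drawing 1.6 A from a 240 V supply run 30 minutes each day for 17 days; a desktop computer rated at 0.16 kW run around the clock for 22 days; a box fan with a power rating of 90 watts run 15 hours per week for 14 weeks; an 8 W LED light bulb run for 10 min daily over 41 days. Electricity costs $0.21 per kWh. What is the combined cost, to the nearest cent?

$22.41

gaming PC: Power = 1.6 A × 240 V = 384 W = 0.384 kW
gaming PC: Runtime = 30 min × 17 = 510 min = 8.5 h
gaming PC: 0.384 kW × 8.5 h = 3.264 kWh
desktop computer: Runtime = 24 h × 22 = 528 h
desktop computer: 0.16 kW × 528 h = 84.48 kWh
box fan: Runtime = 15 h/week × 14 weeks = 210 h
box fan: 0.09 kW × 210 h = 18.9 kWh
LED light bulb: Runtime = 10 min × 41 = 410 min = 6.833333… h
LED light bulb: 0.008 kW × 6.833333… h = 0.054666… kWh
Total energy = 106.698666… kWh
Cost = 106.698666… × $0.21 = $22.41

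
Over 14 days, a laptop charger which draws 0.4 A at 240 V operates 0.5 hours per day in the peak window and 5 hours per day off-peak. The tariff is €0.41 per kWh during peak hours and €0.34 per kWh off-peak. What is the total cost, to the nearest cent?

€2.56

Power = 0.4 A × 240 V = 96 W = 0.096 kW
Peak energy = 0.096 kW × 0.5 h × 14 = 0.672 kWh
Off-peak energy = 0.096 kW × 5 h × 14 = 6.72 kWh
Cost = 0.672 × €0.41 + 6.72 × €0.34 = €0.27552 + €2.2848 = €2.56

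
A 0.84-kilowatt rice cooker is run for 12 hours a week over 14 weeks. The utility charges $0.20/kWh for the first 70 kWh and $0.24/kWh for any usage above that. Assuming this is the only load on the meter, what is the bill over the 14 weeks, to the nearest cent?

Runtime = 12 h/week × 14 weeks = 168 h
Energy = 0.84 kW × 168 h = 141.12 kWh
Tier 1 (0–70 kWh): 70 × $0.20 = $14
Above 70 kWh: 71.12 × $0.24 = $17.0688
Bill = $31.07

$31.07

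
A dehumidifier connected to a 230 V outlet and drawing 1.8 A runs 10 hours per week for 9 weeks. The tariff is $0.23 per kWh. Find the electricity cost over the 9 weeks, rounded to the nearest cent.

Power = 1.8 A × 230 V = 414 W = 0.414 kW
Runtime = 10 h/week × 9 weeks = 90 h
Energy = 0.414 kW × 90 h = 37.26 kWh
Cost = 37.26 kWh × $0.23/kWh = $8.57

$8.57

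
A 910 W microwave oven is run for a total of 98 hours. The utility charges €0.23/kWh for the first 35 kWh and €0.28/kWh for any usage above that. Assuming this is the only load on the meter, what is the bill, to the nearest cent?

€23.22

Energy = 0.91 kW × 98 h = 89.18 kWh
Tier 1 (0–35 kWh): 35 × €0.23 = €8.05
Above 35 kWh: 54.18 × €0.28 = €15.1704
Bill = €23.22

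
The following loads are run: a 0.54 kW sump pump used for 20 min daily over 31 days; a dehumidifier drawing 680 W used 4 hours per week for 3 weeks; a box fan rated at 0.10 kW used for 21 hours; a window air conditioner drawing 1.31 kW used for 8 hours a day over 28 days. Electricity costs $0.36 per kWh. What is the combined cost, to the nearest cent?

$111.34

sump pump: Runtime = 20 min × 31 = 620 min = 10.333333… h
sump pump: 0.54 kW × 10.333333… h = 5.58 kWh
dehumidifier: Runtime = 4 h/week × 3 weeks = 12 h
dehumidifier: 0.68 kW × 12 h = 8.16 kWh
box fan: 0.1 kW × 21 h = 2.1 kWh
window air conditioner: Runtime = 8 h/day × 28 days = 224 h
window air conditioner: 1.31 kW × 224 h = 293.44 kWh
Total energy = 309.28 kWh
Cost = 309.28 × $0.36 = $111.34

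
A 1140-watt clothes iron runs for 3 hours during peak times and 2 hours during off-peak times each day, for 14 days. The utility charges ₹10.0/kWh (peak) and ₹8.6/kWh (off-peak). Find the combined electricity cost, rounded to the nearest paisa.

₹753.31

Peak energy = 1.14 kW × 3 h × 14 = 47.88 kWh
Off-peak energy = 1.14 kW × 2 h × 14 = 31.92 kWh
Cost = 47.88 × ₹10.0 + 31.92 × ₹8.6 = ₹478.8 + ₹274.512 = ₹753.31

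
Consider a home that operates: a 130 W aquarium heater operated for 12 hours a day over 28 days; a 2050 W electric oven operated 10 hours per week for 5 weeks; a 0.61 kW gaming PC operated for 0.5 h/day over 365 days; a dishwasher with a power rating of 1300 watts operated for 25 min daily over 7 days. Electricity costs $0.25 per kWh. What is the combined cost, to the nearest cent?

aquarium heater: Runtime = 12 h/day × 28 days = 336 h
aquarium heater: 0.13 kW × 336 h = 43.68 kWh
electric oven: Runtime = 10 h/week × 5 weeks = 50 h
electric oven: 2.05 kW × 50 h = 102.5 kWh
gaming PC: Runtime = 0.5 h/day × 365 days = 182.5 h
gaming PC: 0.61 kW × 182.5 h = 111.325 kWh
dishwasher: Runtime = 25 min × 7 = 175 min = 2.916666… h
dishwasher: 1.3 kW × 2.916666… h = 3.791666… kWh
Total energy = 261.296666… kWh
Cost = 261.296666… × $0.25 = $65.32

$65.32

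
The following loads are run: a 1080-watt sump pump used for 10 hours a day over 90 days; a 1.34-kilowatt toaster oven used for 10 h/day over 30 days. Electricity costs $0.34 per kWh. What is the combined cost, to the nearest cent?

sump pump: Runtime = 10 h/day × 90 days = 900 h
sump pump: 1.08 kW × 900 h = 972 kWh
toaster oven: Runtime = 10 h/day × 30 days = 300 h
toaster oven: 1.34 kW × 300 h = 402 kWh
Total energy = 1374 kWh
Cost = 1374 × $0.34 = $467.16

$467.16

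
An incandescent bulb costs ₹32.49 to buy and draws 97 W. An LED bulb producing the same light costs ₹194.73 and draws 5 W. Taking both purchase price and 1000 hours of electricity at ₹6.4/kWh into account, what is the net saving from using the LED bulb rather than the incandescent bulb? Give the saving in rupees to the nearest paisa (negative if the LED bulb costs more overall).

incandescent bulb: ₹32.49 + (97/1000) kW × 1000 h × ₹6.4 = ₹32.49 + ₹620.8 = ₹653.29
LED bulb: ₹194.73 + (5/1000) kW × 1000 h × ₹6.4 = ₹194.73 + ₹32 = ₹226.73
Saving = ₹653.29 − ₹226.73 = ₹426.56

₹426.56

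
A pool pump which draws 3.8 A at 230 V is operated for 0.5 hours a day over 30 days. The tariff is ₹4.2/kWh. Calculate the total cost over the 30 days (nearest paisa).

Power = 3.8 A × 230 V = 874 W = 0.874 kW
Runtime = 0.5 h/day × 30 days = 15 h
Energy = 0.874 kW × 15 h = 13.11 kWh
Cost = 13.11 kWh × ₹4.2/kWh = ₹55.06

₹55.06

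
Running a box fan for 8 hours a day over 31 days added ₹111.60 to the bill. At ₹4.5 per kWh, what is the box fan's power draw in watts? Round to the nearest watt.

Energy = ₹111.60 ÷ ₹4.5/kWh = 24.8 kWh
Runtime = 8 h/day × 31 days = 248 h
Power = 24.8 kWh ÷ 248 h = 0.1 kW = 100 W

100 W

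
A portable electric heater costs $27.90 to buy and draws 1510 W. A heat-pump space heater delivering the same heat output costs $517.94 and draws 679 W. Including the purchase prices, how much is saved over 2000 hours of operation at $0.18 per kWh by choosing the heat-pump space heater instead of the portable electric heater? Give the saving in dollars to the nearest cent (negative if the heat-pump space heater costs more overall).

portable electric heater: $27.90 + (1510/1000) kW × 2000 h × $0.18 = $27.90 + $543.6 = $571.5
heat-pump space heater: $517.94 + (679/1000) kW × 2000 h × $0.18 = $517.94 + $244.44 = $762.38
Saving = $571.5 − $762.38 = −$190.88

-$190.88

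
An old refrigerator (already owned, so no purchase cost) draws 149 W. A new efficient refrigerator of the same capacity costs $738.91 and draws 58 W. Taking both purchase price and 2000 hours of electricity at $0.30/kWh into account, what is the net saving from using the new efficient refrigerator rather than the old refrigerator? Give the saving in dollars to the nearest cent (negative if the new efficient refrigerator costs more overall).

old refrigerator: $0.00 + (149/1000) kW × 2000 h × $0.30 = $0.00 + $89.4 = $89.4
new efficient refrigerator: $738.91 + (58/1000) kW × 2000 h × $0.30 = $738.91 + $34.8 = $773.71
Saving = $89.4 − $773.71 = −$684.31

-$684.31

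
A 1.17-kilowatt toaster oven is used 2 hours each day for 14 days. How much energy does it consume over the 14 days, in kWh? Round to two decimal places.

Runtime = 2 h/day × 14 days = 28 h
Energy = 1.17 kW × 28 h = 32.76 kWh

32.76 kWh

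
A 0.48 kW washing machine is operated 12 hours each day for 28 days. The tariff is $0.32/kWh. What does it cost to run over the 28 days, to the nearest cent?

Runtime = 12 h/day × 28 days = 336 h
Energy = 0.48 kW × 336 h = 161.28 kWh
Cost = 161.28 kWh × $0.32/kWh = $51.61

$51.61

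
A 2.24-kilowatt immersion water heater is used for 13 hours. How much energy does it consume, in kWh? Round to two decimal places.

29.12 kWh

Energy = 2.24 kW × 13 h = 29.12 kWh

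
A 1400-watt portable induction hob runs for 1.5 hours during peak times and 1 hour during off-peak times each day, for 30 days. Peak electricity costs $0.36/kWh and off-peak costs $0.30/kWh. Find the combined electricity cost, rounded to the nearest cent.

$35.28

Peak energy = 1.4 kW × 1.5 h × 30 = 63 kWh
Off-peak energy = 1.4 kW × 1 h × 30 = 42 kWh
Cost = 63 × $0.36 + 42 × $0.30 = $22.68 + $12.6 = $35.28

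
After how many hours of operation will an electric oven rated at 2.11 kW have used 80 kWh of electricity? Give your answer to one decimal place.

37.9 h

Hours = 80 kWh ÷ 2.11 kW = 37.9 h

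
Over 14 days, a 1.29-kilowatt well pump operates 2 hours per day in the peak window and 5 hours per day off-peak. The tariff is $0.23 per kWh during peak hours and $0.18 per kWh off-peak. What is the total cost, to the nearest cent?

Peak energy = 1.29 kW × 2 h × 14 = 36.12 kWh
Off-peak energy = 1.29 kW × 5 h × 14 = 90.3 kWh
Cost = 36.12 × $0.23 + 90.3 × $0.18 = $8.3076 + $16.254 = $24.56

$24.56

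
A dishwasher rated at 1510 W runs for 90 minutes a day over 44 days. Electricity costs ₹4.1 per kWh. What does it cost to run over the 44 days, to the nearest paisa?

Runtime = 90 min × 44 = 3960 min = 66 h
Energy = 1.51 kW × 66 h = 99.66 kWh
Cost = 99.66 kWh × ₹4.1/kWh = ₹408.61

₹408.61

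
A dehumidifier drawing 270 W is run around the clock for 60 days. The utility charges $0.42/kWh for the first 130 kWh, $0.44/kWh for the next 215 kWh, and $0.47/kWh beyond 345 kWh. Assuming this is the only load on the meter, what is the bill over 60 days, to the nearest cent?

Runtime = 24 h × 60 = 1440 h
Energy = 0.27 kW × 1440 h = 388.8 kWh
Tier 1 (0–130 kWh): 130 × $0.42 = $54.6
Tier 2 (130–345 kWh): 215 × $0.44 = $94.6
Above 345 kWh: 43.8 × $0.47 = $20.586
Bill = $169.79

$169.79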